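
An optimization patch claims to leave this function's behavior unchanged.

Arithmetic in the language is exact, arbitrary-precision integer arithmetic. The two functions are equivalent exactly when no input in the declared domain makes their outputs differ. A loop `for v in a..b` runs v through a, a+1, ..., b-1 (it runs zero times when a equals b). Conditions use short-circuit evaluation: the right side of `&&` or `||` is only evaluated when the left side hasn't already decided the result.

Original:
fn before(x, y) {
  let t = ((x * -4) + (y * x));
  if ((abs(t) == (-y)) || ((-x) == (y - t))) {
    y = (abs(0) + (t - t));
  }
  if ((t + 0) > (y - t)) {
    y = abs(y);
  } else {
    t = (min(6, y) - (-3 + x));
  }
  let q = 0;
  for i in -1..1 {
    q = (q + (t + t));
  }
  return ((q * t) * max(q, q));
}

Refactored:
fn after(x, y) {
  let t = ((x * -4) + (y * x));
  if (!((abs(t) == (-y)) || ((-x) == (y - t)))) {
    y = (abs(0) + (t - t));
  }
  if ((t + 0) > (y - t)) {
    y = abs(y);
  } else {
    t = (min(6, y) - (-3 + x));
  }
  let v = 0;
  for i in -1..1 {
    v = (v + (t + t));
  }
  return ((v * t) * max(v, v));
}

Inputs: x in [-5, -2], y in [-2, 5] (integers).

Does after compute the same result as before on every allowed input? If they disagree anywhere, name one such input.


These are not equivalent — on x=-5, y=4 the outputs split (27648 vs 8192).
before: t=0, then ((abs(t) == (-y)) || ((-x) == (y - t))) is false, then ((t + 0) > (y - t)) is false, then t=12, then q=0, then (i=-1), then q=24, then (i=0), then q=48, then returns 27648
after: t=0, then (!((abs(t) == (-y)) || ((-x) == (y - t)))) is true, then y=0, then ((t + 0) > (y - t)) is false, then t=8, then v=0, then (i=-1), then v=16, then (i=0), then v=32, then returns 8192
verdict: not equivalent; witness: x=-5, y=4


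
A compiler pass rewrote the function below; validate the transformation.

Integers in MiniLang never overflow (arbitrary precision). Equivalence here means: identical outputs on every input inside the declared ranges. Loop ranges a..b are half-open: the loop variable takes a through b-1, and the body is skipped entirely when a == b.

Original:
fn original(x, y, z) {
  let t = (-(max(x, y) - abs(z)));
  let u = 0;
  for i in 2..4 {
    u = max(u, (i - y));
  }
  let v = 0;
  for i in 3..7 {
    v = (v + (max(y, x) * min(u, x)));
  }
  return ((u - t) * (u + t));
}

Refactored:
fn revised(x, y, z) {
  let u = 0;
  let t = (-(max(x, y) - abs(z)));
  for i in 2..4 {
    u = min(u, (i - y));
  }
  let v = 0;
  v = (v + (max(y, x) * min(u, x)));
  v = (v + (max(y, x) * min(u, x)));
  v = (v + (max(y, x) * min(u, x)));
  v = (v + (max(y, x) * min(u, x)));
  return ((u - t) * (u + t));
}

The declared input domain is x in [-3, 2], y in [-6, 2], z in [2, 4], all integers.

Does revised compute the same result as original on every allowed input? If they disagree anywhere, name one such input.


Try x=-3, y=-6, z=2.
original: t=5, then u=0, then (i=2), then u=8, then (i=3), then u=9, then v=0, then (i=3), then v=9, then (i=4), then v=18, then (i=5), then v=27, then (i=6), then v=36, then returns 56
revised: u=0, then t=5, then (i=2), then u=0, then (i=3), then u=0, then v=0, then v=9, then v=18, then v=27, then v=36, then returns -25
56 != -25, so the rewrite changes behavior.
verdict: not equivalent; witness: x=-3, y=-6, z=2


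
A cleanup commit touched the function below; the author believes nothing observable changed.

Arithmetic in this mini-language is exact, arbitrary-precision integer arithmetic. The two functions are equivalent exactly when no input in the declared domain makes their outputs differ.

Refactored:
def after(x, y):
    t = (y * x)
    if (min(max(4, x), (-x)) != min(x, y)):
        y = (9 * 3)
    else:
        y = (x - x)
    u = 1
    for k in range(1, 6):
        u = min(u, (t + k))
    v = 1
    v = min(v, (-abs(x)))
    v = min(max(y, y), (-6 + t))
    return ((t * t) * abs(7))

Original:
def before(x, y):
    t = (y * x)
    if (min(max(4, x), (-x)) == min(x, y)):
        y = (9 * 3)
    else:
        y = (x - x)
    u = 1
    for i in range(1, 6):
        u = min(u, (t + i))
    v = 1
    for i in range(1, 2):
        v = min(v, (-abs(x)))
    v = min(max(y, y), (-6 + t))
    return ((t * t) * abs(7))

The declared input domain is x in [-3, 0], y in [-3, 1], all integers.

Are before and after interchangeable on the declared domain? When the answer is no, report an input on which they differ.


The suspicious edit (`(min(max(4, x), (-x)) == min(x, y))` became `(min(max(4, x), (-x)) != min(x, y))`) never changes the result for any input inside the declared domain.
Spot check at x=0, y=-3 — before: t = 0; (min(max(4, x), (-x)) == min(x, y)) -> false; y = 0; u = 1; [i=1]; u = 1; [i=2]; u = 1; [i=3]; u = 1; [i=4]; u = 1; [i=5]; u = 1; v = 1; [i=1]; v = 0; v = -6; return 0. after: t = 0; (min(max(4, x), (-x)) != min(x, y)) -> true; y = 27; u = 1; [k=1]; u = 1; [k=2]; u = 1; [k=3]; u = 1; [k=4]; u = 1; [k=5]; u = 1; v = 1; v = 0; v = -6; return 0. Both give 0.
Checked all 20 inputs in the declared domain: the outputs agree on every one.
verdict: equivalent


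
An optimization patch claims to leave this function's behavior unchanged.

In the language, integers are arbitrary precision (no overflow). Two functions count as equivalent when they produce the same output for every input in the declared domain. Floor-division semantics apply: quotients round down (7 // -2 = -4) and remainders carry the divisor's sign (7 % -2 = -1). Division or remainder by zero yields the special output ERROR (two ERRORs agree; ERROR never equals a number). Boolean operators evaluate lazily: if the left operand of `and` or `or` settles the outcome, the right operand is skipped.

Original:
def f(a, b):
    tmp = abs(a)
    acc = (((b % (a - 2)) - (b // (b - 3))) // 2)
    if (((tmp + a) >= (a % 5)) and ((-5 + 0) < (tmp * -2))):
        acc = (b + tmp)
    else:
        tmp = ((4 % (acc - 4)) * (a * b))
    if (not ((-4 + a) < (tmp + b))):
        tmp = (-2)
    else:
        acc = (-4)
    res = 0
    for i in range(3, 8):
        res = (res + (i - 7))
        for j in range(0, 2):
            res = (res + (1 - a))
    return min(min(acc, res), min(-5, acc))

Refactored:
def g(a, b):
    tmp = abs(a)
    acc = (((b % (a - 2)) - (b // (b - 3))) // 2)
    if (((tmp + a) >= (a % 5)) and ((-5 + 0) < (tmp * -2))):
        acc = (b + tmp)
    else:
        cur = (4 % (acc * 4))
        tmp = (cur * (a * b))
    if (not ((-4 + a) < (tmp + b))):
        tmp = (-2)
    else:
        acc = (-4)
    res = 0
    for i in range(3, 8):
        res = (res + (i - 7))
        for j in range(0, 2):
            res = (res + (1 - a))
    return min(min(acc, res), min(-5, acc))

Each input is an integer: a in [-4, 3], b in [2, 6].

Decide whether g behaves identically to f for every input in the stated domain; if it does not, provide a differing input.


There is a counterexample at a=-2, b=2: -5 on one side, ERROR on the other.
f: tmp=2, then acc=0, then (((tmp + a) >= (a % 5)) and ((-5 + 0) < (tmp * -2))) is false, then tmp=0, then (not ((-4 + a) < (tmp + b))) is false, then acc=-4, then res=0, then (i=3), then res=-4, then (j=0), then res=-1, then (j=1), then res=2, then (i=4), then res=-1, then (j=0), then res=2, then (j=1), then res=5, then (i=5), then res=3, then (j=0), then res=6, then (j=1), then res=9, then (i=6), then res=8, then (j=0), then res=11, then (j=1), then res=14, then (i=7), then res=14, then (j=0), then res=17, then (j=1), then res=20, then returns -5
g: tmp=2, then acc=0, then (((tmp + a) >= (a % 5)) and ((-5 + 0) < (tmp * -2))) is false, then a zero divisor aborts: ERROR
verdict: not equivalent; witness: a=-2, b=2


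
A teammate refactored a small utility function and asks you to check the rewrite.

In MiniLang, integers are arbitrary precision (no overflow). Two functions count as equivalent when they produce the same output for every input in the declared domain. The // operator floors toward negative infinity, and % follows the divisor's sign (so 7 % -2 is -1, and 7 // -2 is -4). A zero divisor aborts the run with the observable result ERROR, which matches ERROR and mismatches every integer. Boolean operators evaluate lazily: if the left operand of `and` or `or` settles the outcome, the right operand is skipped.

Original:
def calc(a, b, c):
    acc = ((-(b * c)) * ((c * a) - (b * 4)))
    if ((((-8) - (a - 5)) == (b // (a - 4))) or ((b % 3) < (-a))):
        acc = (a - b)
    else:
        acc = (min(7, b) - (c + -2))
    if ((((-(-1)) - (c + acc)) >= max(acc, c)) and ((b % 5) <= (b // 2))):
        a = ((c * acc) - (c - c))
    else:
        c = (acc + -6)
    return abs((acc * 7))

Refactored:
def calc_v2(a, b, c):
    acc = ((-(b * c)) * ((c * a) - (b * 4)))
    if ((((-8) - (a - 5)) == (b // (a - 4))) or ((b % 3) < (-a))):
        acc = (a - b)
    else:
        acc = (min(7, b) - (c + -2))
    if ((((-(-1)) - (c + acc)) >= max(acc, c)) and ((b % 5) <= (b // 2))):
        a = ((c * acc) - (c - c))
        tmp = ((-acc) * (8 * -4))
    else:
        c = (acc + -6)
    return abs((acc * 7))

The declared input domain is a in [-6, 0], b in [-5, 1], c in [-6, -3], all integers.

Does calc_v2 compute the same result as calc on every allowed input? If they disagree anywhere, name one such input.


This is a faithful refactor — statement counts differ, local variable names differ, arithmetic usage differs, constant usage differs, but the computed results match everywhere.
Tracing a=-5, b=-1, c=-6: calc: acc becomes -204; next ((((-8) - (a - 5)) == (b // (a - 4))) or ((b % 3) < (-a))) evaluates to true; next acc becomes -4; next ((((-(-1)) - (c + acc)) >= max(acc, c)) and ((b % 5) <= (b // 2))) evaluates to false; next c becomes -10; next final value 28 | calc_v2: acc becomes -204; next ((((-8) - (a - 5)) == (b // (a - 4))) or ((b % 3) < (-a))) evaluates to true; next acc becomes -4; next ((((-(-1)) - (c + acc)) >= max(acc, c)) and ((b % 5) <= (b // 2))) evaluates to false; next c becomes -10; next final value 28 — matching result 28.
An exhaustive pass over the 196 declared inputs shows identical outputs.
verdict: equivalent


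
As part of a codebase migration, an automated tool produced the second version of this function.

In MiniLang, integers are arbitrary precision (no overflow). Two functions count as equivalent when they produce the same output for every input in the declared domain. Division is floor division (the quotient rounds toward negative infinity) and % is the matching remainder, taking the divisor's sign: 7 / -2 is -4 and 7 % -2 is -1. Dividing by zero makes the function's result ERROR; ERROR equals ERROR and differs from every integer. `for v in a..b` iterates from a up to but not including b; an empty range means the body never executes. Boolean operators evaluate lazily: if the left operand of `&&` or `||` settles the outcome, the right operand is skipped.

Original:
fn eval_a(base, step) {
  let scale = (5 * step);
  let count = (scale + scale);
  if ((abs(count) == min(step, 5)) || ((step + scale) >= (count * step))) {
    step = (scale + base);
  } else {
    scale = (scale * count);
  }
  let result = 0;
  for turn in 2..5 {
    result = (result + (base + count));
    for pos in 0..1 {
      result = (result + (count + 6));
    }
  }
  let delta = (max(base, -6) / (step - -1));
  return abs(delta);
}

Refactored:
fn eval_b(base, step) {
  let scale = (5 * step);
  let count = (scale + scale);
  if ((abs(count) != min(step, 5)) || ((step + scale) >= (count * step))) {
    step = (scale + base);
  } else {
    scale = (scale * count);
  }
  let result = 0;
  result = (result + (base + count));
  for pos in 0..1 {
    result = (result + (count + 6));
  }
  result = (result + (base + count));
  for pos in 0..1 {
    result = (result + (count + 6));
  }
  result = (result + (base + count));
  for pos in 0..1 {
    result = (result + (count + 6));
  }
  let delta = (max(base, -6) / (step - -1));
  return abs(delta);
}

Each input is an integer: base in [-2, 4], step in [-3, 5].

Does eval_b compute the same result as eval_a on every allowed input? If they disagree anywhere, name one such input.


At base=-2, step=-3: eval_a gives 1, eval_b gives 0.
verdict: not equivalent; witness: base=-2, step=-3


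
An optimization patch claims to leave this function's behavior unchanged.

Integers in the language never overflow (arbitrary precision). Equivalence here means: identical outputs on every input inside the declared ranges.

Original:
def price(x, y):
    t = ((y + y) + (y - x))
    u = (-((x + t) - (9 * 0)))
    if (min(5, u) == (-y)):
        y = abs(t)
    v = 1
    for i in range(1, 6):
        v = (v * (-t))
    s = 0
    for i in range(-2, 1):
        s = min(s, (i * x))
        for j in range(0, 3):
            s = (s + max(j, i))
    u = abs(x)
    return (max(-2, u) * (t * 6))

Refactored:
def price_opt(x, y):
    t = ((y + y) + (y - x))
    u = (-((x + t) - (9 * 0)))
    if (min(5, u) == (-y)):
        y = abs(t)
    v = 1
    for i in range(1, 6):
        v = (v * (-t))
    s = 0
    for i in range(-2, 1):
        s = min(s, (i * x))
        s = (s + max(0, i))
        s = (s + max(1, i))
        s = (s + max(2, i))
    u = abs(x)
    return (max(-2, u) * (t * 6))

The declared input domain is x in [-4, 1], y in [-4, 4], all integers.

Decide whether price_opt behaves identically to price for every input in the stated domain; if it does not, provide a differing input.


Equivalent — the differences include loop structure differs; and min/max/abs usage differs; and statement counts differ; and local variable names differ; and constant usage differs; and arithmetic usage differs, yet no declared input distinguishes the two.
One worked example (x=-3, y=-2) — price: t = -3; u = 6; (min(5, u) == (-y)) -> false; v = 1; [i=1]; v = 3; [i=2]; v = 9; [i=3]; v = 27; [i=4]; v = 81; [i=5]; v = 243; s = 0; [i=-2]; s = 0; [j=0]; s = 0; [j=1]; s = 1; [j=2]; s = 3; [i=-1]; s = 3; [j=0]; s = 3; [j=1]; s = 4; [j=2]; s = 6; [i=0]; s = 0; [j=0]; s = 0; [j=1]; s = 1; [j=2]; s = 3; u = 3; return -54; price_opt: t = -3; u = 6; (min(5, u) == (-y)) -> false; v = 1; [i=1]; v = 3; [i=2]; v = 9; [i=3]; v = 27; [i=4]; v = 81; [i=5]; v = 243; s = 0; [i=-2]; s = 0; s = 0; s = 1; s = 3; [i=-1]; s = 3; s = 3; s = 4; s = 6; [i=0]; s = 0; s = 0; s = 1; s = 3; u = 3; return -54; agreement on -54.
Every one of the 54 inputs gives matching results.
verdict: equivalent


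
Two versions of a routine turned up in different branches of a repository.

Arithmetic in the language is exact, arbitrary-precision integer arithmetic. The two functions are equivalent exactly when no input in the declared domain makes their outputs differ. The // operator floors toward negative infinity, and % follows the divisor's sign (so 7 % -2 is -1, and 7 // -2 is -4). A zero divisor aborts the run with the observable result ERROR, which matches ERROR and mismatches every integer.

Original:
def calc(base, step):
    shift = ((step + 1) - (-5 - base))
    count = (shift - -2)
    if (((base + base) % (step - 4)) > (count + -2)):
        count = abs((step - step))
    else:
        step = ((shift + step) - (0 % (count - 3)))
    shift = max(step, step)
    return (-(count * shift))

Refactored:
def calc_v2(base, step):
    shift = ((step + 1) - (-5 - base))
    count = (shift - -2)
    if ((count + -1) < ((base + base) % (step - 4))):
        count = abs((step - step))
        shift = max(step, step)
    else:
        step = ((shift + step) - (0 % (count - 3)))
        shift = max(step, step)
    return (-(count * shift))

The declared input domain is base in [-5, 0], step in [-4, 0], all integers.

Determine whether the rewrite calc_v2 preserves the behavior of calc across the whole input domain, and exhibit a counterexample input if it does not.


Input base=-5, step=-4: 0 from calc versus -7 from calc_v2.
verdict: not equivalent; witness: base=-5, step=-4


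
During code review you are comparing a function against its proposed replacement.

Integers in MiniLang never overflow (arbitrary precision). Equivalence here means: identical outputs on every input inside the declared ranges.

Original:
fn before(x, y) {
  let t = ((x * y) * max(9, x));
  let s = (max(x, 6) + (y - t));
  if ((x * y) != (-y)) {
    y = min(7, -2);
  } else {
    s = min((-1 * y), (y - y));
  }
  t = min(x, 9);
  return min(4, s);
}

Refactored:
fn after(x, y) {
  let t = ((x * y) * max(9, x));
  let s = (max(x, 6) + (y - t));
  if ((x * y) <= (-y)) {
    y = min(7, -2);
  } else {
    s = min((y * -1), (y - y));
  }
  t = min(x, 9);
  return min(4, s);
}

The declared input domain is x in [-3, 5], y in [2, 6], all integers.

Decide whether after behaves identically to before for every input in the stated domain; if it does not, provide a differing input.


Evaluate both at x=-1, y=2.
before: t=-18, then s=26, then ((x * y) != (-y)) is false, then s=-2, then t=-1, then returns -2
after: t=-18, then s=26, then ((x * y) <= (-y)) is true, then y=-2, then t=-1, then returns 4
-2 and 4 differ, so these are not the same function on this domain.
verdict: not equivalent; witness: x=-1, y=2


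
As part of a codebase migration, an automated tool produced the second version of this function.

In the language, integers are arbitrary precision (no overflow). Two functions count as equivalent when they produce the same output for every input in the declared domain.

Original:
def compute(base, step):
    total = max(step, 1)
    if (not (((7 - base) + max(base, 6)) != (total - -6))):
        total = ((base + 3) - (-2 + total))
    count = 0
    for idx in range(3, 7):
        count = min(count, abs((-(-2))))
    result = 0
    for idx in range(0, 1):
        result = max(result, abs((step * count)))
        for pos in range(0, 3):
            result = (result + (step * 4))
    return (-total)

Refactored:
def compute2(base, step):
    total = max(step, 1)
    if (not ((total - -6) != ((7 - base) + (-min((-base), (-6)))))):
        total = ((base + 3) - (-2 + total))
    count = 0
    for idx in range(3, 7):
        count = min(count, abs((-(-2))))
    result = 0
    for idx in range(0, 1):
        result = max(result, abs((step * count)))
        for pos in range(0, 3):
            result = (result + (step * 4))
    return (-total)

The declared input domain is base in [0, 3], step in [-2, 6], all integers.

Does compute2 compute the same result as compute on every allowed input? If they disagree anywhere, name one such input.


Comparing the listings, the differences include: min/max/abs usage differs.
Spot check at base=1, step=0 — compute: total = 1; (not (((7 - base) + max(base, 6)) != (total - -6))) -> false; count = 0; [idx=3]; count = 0; [idx=4]; count = 0; [idx=5]; count = 0; [idx=6]; count = 0; result = 0; [idx=0]; result = 0; [pos=0]; result = 0; [pos=1]; result = 0; [pos=2]; result = 0; return -1. compute2: total = 1; (not ((total - -6) != ((7 - base) + (-min((-base), (-6)))))) -> false; count = 0; [idx=3]; count = 0; [idx=4]; count = 0; [idx=5]; count = 0; [idx=6]; count = 0; result = 0; [idx=0]; result = 0; [pos=0]; result = 0; [pos=1]; result = 0; [pos=2]; result = 0; return -1. Both give -1.
Across all 36 domain points the two functions coincide.
verdict: equivalent


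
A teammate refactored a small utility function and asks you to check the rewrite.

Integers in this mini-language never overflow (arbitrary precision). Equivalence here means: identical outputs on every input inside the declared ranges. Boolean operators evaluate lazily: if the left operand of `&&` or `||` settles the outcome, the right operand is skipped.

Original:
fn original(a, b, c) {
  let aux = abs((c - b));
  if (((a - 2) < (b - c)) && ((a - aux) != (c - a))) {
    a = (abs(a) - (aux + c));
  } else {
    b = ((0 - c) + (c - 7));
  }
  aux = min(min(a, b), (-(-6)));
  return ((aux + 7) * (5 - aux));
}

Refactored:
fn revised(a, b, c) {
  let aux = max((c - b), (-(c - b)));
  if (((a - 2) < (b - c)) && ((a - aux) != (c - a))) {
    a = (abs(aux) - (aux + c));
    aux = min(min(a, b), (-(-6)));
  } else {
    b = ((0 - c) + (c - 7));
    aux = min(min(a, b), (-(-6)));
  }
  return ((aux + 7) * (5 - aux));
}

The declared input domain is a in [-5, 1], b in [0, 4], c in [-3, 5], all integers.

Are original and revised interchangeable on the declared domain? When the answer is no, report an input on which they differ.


Consider the input a=-5, b=0, c=1.
original: aux := 1 | (((a - 2) < (b - c)) && ((a - aux) != (c - a))): true | a := 3 | aux := 0 | result 35
revised: aux := 1 | (((a - 2) < (b - c)) && ((a - aux) != (c - a))): true | a := -1 | aux := -1 | result 36
35 vs 36 — the two versions disagree here.
verdict: not equivalent; witness: a=-5, b=0, c=1


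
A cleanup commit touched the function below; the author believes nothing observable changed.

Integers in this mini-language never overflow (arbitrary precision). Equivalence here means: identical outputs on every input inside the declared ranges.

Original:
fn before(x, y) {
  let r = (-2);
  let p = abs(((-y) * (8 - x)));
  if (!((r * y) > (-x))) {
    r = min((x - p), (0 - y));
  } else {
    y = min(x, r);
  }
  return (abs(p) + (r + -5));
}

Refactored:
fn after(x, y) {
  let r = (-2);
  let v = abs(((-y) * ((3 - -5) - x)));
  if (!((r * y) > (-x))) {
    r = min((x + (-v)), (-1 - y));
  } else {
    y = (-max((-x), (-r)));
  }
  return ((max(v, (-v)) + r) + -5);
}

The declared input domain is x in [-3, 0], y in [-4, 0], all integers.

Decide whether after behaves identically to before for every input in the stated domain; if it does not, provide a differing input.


At x=0, y=0: before gives -5, after gives -6.
verdict: not equivalent; witness: x=0, y=0


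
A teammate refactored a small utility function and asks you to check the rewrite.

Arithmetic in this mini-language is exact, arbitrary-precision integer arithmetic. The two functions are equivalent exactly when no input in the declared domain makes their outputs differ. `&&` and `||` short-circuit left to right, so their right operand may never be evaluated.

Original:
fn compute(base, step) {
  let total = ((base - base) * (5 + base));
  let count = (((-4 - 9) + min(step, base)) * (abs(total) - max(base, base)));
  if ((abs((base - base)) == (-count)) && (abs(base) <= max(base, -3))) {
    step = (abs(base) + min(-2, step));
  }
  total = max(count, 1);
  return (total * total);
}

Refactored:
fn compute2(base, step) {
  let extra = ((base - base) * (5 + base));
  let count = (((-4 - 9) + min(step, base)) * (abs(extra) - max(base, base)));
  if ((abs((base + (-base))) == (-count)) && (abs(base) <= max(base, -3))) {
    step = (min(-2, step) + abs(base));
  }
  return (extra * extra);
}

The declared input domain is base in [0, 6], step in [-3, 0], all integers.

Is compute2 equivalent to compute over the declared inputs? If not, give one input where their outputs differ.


Evaluate both at base=0, step=-3.
compute: total = 0; count = 0; ((abs((base - base)) == (-count)) && (abs(base) <= max(base, -3))) -> true; step = -3; total = 1; return 1
compute2: extra = 0; count = 0; ((abs((base + (-base))) == (-count)) && (abs(base) <= max(base, -3))) -> true; step = -3; return 0
1 != 0, so the rewrite changes behavior.
verdict: not equivalent; witness: base=0, step=-3


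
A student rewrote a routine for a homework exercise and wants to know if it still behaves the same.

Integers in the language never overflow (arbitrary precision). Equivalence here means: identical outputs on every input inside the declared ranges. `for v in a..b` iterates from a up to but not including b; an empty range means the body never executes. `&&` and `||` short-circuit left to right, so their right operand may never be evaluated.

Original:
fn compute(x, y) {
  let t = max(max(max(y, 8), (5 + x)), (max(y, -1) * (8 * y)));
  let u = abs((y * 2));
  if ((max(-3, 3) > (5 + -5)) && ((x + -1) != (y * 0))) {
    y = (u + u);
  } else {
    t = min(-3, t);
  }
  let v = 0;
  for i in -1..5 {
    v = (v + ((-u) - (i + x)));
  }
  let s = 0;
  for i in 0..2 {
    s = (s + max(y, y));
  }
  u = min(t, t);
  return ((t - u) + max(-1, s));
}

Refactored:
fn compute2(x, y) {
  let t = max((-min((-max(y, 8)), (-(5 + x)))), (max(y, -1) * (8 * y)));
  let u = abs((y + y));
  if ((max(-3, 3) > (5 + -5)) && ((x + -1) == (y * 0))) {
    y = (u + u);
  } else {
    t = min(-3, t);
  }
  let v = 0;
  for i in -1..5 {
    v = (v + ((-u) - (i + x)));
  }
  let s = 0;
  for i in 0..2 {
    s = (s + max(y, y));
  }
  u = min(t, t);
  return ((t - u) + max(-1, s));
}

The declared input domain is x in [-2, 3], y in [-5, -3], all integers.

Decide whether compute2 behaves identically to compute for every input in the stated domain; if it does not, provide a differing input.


Not equivalent: x=-2, y=-5 separates them (40 vs -1).
compute: t = 40; u = 10; ((max(-3, 3) > (5 + -5)) && ((x + -1) != (y * 0))) -> true; y = 20; v = 0; [i=-1]; v = -7; [i=0]; v = -15; [i=1]; v = -24; [i=2]; v = -34; [i=3]; v = -45; [i=4]; v = -57; s = 0; [i=0]; s = 20; [i=1]; s = 40; u = 40; return 40
compute2: t = 40; u = 10; ((max(-3, 3) > (5 + -5)) && ((x + -1) == (y * 0))) -> false; t = -3; v = 0; [i=-1]; v = -7; [i=0]; v = -15; [i=1]; v = -24; [i=2]; v = -34; [i=3]; v = -45; [i=4]; v = -57; s = 0; [i=0]; s = -5; [i=1]; s = -10; u = -3; return -1
verdict: not equivalent; witness: x=-2, y=-5


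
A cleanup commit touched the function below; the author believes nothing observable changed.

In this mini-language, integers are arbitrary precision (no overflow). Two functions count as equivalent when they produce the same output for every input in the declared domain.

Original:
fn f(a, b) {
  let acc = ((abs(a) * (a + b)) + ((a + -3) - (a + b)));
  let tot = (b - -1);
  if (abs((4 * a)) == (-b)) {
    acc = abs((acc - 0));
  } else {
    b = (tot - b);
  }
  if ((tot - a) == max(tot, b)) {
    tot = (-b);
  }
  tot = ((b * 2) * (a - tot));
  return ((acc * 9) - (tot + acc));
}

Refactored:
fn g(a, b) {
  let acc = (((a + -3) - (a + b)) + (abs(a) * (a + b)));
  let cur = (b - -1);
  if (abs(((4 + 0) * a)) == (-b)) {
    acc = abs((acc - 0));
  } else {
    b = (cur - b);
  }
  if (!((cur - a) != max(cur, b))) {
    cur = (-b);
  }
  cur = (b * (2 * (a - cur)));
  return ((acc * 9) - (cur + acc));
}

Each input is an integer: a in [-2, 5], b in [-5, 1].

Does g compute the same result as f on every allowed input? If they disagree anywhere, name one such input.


Side by side, the visible changes include: arithmetic usage differs, and constant usage differs, and local variable names differ, and boolean connective usage differs, and comparison usage differs.
Spot check at a=-1, b=-1 — f: acc = -4; tot = 0; (abs((4 * a)) == (-b)) -> false; b = 1; ((tot - a) == max(tot, b)) -> true; tot = -1; tot = 0; return -32. g: acc = -4; cur = 0; (abs(((4 + 0) * a)) == (-b)) -> false; b = 1; (!((cur - a) != max(cur, b))) -> true; cur = -1; cur = 0; return -32. Both give -32.
Sweeping the whole domain (56 inputs) finds no disagreement.
verdict: equivalent


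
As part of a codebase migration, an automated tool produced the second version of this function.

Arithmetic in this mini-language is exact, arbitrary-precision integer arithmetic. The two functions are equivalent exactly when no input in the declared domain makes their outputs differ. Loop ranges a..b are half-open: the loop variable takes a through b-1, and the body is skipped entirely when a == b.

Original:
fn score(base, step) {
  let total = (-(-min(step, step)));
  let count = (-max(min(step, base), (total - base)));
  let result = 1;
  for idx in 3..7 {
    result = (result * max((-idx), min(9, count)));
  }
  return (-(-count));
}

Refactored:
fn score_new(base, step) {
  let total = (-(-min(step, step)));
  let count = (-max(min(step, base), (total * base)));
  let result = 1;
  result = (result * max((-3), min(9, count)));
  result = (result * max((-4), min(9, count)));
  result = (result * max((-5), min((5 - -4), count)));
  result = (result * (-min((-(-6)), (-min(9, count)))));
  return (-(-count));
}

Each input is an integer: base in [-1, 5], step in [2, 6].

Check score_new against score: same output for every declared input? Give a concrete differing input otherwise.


Input base=-1, step=2: -3 from score versus 1 from score_new.
verdict: not equivalent; witness: base=-1, step=2


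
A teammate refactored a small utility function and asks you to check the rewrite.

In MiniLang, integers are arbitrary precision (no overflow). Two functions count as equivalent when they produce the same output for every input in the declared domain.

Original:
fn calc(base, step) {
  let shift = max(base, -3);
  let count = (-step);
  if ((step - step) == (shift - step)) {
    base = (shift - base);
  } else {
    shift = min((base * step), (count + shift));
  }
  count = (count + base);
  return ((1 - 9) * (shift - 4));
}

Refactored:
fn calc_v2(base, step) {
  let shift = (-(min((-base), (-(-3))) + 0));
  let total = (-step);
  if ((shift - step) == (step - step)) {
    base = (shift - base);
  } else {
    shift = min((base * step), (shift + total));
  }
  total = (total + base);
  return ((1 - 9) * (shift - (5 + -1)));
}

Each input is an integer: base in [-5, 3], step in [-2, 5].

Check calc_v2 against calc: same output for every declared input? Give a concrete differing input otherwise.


Comparing the listings, the differences include: min/max/abs usage differs, plus arithmetic usage differs, plus local variable names differ, plus constant usage differs.
Spot check at base=-4, step=5 — calc: shift = -3; count = -5; ((step - step) == (shift - step)) -> false; shift = -20; count = -9; return 192. calc_v2: shift = -3; total = -5; ((shift - step) == (step - step)) -> false; shift = -20; total = -9; return 192. Both give 192.
Sweeping the whole domain (72 inputs) finds no disagreement.
verdict: equivalent


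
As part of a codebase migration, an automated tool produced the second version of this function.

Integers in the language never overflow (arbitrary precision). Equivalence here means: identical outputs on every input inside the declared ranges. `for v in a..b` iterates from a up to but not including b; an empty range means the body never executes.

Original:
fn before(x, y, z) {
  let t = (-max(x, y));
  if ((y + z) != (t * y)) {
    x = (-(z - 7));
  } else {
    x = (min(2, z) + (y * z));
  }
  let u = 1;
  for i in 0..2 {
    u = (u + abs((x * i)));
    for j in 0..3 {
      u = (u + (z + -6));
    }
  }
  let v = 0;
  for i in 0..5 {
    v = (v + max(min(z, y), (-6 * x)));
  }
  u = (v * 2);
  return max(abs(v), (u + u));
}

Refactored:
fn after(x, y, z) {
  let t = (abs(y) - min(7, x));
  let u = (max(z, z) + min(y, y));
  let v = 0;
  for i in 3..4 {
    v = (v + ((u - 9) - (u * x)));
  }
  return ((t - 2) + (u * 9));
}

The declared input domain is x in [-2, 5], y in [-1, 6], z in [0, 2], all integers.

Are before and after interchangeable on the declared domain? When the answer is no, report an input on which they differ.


x=-2, y=-1, z=0 yields 0 from before but -8 from after.
verdict: not equivalent; witness: x=-2, y=-1, z=0


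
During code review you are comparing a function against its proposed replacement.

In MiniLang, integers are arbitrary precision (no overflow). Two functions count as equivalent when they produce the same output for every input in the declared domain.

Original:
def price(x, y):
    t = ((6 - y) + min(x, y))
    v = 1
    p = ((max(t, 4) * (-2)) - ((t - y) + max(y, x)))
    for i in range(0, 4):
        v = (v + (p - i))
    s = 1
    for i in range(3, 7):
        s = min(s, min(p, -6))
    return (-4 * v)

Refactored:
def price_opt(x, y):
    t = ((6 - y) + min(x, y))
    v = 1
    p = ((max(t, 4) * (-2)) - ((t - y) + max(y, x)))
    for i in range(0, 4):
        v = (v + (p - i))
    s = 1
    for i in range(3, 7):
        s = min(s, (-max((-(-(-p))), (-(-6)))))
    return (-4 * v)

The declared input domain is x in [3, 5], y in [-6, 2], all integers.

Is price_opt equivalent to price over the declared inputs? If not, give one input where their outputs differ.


Equivalent — the differences include min/max/abs usage differs, yet no declared input distinguishes the two.
Spot check at x=3, y=-2 — price: t=6, then v=1, then p=-23, then (i=0), then v=-22, then (i=1), then v=-46, then (i=2), then v=-71, then (i=3), then v=-97, then s=1, then (i=3), then s=-23, then (i=4), then s=-23, then (i=5), then s=-23, then (i=6), then s=-23, then returns 388. price_opt: t=6, then v=1, then p=-23, then (i=0), then v=-22, then (i=1), then v=-46, then (i=2), then v=-71, then (i=3), then v=-97, then s=1, then (i=3), then s=-23, then (i=4), then s=-23, then (i=5), then s=-23, then (i=6), then s=-23, then returns 388. Both give 388.
Every one of the 27 inputs gives matching results.
verdict: equivalent


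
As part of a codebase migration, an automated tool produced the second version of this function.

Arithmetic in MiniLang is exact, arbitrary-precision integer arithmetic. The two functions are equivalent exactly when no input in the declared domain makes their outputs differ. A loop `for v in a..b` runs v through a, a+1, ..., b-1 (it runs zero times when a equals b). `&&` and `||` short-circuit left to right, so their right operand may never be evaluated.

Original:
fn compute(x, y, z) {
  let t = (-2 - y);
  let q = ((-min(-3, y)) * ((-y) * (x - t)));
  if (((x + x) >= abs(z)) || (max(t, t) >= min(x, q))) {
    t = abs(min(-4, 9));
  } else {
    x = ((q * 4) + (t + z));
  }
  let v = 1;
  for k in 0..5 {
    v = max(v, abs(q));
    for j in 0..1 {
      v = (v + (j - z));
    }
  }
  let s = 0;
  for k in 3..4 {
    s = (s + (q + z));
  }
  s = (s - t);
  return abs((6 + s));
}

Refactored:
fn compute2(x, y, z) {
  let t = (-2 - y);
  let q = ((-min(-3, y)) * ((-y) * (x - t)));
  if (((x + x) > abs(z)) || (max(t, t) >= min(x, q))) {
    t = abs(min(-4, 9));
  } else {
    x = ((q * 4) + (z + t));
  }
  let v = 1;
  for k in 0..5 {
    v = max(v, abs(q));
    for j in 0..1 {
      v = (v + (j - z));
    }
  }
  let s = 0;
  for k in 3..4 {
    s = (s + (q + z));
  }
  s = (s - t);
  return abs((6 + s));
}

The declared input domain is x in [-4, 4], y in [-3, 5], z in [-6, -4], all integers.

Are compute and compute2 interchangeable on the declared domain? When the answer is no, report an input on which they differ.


x=2, y=-3, z=-4 yields 7 from compute but 10 from compute2.
verdict: not equivalent; witness: x=2, y=-3, z=-4


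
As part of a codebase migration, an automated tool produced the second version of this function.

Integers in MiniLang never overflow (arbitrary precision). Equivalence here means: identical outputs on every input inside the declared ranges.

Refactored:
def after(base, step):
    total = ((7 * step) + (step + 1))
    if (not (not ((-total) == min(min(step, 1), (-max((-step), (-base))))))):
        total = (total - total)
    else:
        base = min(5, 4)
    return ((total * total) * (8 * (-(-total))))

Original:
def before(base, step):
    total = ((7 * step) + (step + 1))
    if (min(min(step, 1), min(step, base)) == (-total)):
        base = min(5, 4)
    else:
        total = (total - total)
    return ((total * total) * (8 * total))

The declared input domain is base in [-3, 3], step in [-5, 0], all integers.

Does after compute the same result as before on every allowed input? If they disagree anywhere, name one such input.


Take base=-3, step=-5.
before: total becomes -39; next (min(min(step, 1), min(step, base)) == (-total)) evaluates to false; next total becomes 0; next final value 0
after: total becomes -39; next (not (not ((-total) == min(min(step, 1), (-max((-step), (-base))))))) evaluates to false; next base becomes 4; next final value -474552
0 and -474552 differ, so these are not the same function on this domain.
verdict: not equivalent; witness: base=-3, step=-5


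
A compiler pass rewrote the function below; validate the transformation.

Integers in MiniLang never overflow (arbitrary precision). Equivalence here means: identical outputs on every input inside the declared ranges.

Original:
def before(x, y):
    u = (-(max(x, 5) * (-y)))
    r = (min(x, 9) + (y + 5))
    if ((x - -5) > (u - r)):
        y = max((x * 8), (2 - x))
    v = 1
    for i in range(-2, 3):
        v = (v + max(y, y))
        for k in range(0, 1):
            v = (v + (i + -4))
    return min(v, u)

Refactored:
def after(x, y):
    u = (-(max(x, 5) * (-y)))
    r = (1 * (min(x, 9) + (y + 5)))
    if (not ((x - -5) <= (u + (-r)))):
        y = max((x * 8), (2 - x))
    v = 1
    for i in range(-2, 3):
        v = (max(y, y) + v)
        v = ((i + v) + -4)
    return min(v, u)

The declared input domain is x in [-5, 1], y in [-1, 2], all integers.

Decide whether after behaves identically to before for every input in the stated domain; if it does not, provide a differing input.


The two are interchangeable: comparison usage differs, plus local variable names differ, plus statement counts differ, plus boolean connective usage differs, plus loop structure differs, plus constant usage differs, plus arithmetic usage differs, and every declared input agrees.
One worked example (x=-2, y=0) — before: u becomes 0; next r becomes 3; next ((x - -5) > (u - r)) evaluates to true; next y becomes 4; next v becomes 1; next at i=-2:; next v becomes 5; next at k=0:; next v becomes -1; next at i=-1:; next v becomes 3; next at k=0:; next v becomes -2; next at i=0:; next v becomes 2; next at k=0:; next v becomes -2; next at i=1:; next v becomes 2; next at k=0:; next v becomes -1; next at i=2:; next v becomes 3; next at k=0:; next v becomes 1; next final value 0; after: u becomes 0; next r becomes 3; next (not ((x - -5) <= (u + (-r)))) evaluates to true; next y becomes 4; next v becomes 1; next at i=-2:; next v becomes 5; next v becomes -1; next at i=-1:; next v becomes 3; next v becomes -2; next at i=0:; next v becomes 2; next v becomes -2; next at i=1:; next v becomes 2; next v becomes -1; next at i=2:; next v becomes 3; next v becomes 1; next final value 0; agreement on 0.
An exhaustive pass over the 28 declared inputs shows identical outputs.
verdict: equivalent


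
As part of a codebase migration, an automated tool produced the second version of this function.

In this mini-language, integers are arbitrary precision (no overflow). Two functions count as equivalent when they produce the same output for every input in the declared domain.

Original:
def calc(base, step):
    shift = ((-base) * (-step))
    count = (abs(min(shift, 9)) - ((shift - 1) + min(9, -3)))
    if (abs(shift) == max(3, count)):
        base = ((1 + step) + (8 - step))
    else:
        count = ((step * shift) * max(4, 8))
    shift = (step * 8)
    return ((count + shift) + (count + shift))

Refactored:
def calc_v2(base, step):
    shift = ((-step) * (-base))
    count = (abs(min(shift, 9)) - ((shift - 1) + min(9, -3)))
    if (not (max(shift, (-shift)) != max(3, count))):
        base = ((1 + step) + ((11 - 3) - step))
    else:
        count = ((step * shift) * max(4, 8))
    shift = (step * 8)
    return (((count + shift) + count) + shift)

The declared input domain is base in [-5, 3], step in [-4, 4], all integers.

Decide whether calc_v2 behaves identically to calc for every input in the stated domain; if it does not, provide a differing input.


This is a faithful refactor — constant usage differs, arithmetic usage differs, comparison usage differs, min/max/abs usage differs, boolean connective usage differs, but the computed results match everywhere.
One worked example (base=0, step=-3) — calc: shift=0, then count=4, then (abs(shift) == max(3, count)) is false, then count=0, then shift=-24, then returns -48; calc_v2: shift=0, then count=4, then (not (max(shift, (-shift)) != max(3, count))) is false, then count=0, then shift=-24, then returns -48; agreement on -48.
Every one of the 81 inputs gives matching results.
verdict: equivalent


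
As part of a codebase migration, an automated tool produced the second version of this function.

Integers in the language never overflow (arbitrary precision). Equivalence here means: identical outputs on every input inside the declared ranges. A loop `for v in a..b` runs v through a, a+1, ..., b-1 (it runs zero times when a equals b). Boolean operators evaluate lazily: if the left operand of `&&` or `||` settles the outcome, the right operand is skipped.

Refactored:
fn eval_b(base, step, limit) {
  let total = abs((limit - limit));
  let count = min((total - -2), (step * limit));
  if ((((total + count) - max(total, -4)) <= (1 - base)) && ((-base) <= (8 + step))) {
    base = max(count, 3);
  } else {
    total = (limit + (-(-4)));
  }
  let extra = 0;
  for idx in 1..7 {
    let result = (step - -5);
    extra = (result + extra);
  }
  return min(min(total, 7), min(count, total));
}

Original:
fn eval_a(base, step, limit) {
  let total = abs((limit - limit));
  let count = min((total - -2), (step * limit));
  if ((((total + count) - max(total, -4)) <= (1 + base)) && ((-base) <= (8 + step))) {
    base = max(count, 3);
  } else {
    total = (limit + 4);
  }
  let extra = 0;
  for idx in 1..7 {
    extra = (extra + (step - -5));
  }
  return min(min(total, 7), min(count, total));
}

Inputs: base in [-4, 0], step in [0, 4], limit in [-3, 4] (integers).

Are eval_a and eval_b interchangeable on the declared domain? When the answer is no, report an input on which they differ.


There is a counterexample at base=-4, step=1, limit=1: 1 on one side, 0 on the other.
eval_a: total := 0 | count := 1 | ((((total + count) - max(total, -4)) <= (1 + base)) && ((-base) <= (8 + step))): false | total := 5 | extra := 0 | iter idx=1: | extra := 6 | iter idx=2: | extra := 12 | iter idx=3: | extra := 18 | iter idx=4: | extra := 24 | iter idx=5: | extra := 30 | iter idx=6: | extra := 36 | result 1
eval_b: total := 0 | count := 1 | ((((total + count) - max(total, -4)) <= (1 - base)) && ((-base) <= (8 + step))): true | base := 3 | extra := 0 | iter idx=1: | result := 6 | extra := 6 | iter idx=2: | result := 6 | extra := 12 | iter idx=3: | result := 6 | extra := 18 | iter idx=4: | result := 6 | extra := 24 | iter idx=5: | result := 6 | extra := 30 | iter idx=6: | result := 6 | extra := 36 | result 0
verdict: not equivalent; witness: base=-4, step=1, limit=1
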